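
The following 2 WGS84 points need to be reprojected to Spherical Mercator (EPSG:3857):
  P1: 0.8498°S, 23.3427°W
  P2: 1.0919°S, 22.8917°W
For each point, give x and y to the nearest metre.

P1: x -2598497 m, y -94603 m; P2: x -2548292 m, y -121557 m

Web Mercator: x = R·λ, y = R·ln tan(π/4+φ/2), R = 6378137 m.
P1 (-0.8498°, -23.3427°) → (-2598497.478, -94602.772) m.
P2 (-1.0919°, -22.8917°) → (-2548292.387, -121557.110) m.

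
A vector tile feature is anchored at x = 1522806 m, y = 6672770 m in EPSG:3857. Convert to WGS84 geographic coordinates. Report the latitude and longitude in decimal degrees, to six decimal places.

R = 6378137 m. λ = x/R = 13.67959905°.
φ = 2·arctan(exp(y/R)) − 90° = 2·arctan(2.84680) − 90° = 51.29009791°.

lat 51.290098°, lon 13.679599°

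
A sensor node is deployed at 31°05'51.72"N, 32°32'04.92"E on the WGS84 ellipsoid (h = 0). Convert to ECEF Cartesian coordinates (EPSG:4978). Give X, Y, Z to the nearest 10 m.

WGS84: a = 6378137 m, e² = 0.006694380; N(φ) = a/√(1−e²sin²φ) = 6383839.894 m.
X = (N+h)·cosφ·cosλ = 4608539.021 m; Y = (N+h)·cosφ·sinλ = 2939888.515 m; Z = (N(1−e²)+h)·sinφ = 3275173.616 m.

X 4608540 m, Y 2939890 m, Z 3275170 m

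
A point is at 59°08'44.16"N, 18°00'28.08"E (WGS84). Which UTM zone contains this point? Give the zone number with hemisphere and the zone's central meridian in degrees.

UTM zone = ⌊(λ + 180)/6⌋ + 1; 18.0078° ∈ [18°, 24°) → zone 34.
Hemisphere: N (φ ≥ 0).
Central meridian λ₀ = 6×34 − 183 = 21°.

Zone 34N, central meridian 21°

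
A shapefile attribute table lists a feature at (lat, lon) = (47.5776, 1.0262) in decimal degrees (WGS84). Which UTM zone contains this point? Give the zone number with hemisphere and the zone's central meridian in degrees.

Zone 31N, central meridian 3°

UTM zone = ⌊(λ + 180)/6⌋ + 1; 1.0262° ∈ [0°, 6°) → zone 31.
Hemisphere: N (φ ≥ 0).
Central meridian λ₀ = 6×31 − 183 = 3°.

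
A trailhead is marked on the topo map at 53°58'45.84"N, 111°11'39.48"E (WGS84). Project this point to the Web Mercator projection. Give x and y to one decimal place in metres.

x 12378092.9 m, y 7166255.9 m

Web Mercator is spherical with R = a = 6378137 m.
x = R·λ = 6378137 × 1.940706644 = 12378092.855 m.
y = R·ln tan(π/4 + φ/2) = 6378137 × 1.123565685 = 7166255.866 m.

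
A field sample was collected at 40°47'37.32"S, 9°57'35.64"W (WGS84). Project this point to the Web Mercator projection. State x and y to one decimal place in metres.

Web Mercator is spherical with R = a = 6378137 m.
x = R·λ = 6378137 × -0.173833048 = -1108730.996 m.
y = R·ln tan(π/4 + φ/2) = 6378137 × -0.781099546 = -4981959.918 m.

x -1108731.0 m, y -4981959.9 m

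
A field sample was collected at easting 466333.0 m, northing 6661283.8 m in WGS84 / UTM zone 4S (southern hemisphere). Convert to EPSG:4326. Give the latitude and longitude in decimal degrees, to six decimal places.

lat -30.179400°, lon -159.349700°

Zone 4S: λ₀ = -159°, k₀ = 0.9996, false easting 500000 m, false northing 10000000 m.
Meridian distance M = (N − FN)/k₀ = -3340052.2 m.
Inverse transverse Mercator on WGS84 gives φ = -30.17939958°, λ = -159.34969969°.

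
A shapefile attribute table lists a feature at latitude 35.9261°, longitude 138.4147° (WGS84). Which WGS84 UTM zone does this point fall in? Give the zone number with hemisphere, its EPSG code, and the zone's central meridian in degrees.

Zone 54N (EPSG:32654), central meridian 141°

UTM zone = ⌊(λ + 180)/6⌋ + 1; 138.4147° ∈ [138°, 144°) → zone 54.
Hemisphere: N (φ ≥ 0).
Central meridian λ₀ = 6×54 − 183 = 141°.
EPSG code: 32654.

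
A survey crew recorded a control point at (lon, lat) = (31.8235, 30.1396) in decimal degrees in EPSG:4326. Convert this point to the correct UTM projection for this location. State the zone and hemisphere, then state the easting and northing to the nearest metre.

Zone 36N: E 386684 m, N 3334839 m

Longitude 31.8235° lies in the 6° band [30°, 36°), giving zone 36; latitude is north of the equator, so 36N.
Zone 36 central meridian λ₀ = 6×36 − 183 = 33°; Δλ = -1.1765°.
Transverse Mercator on WGS84 with k₀ = 0.9996 gives E = 386684.473 m, N = 3334838.532 m.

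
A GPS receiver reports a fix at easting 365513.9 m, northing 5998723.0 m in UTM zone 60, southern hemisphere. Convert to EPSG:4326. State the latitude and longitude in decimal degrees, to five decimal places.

Zone 60S: λ₀ = 177°, k₀ = 0.9996, false easting 500000 m, false northing 10000000 m.
Meridian distance M = (N − FN)/k₀ = -4002878.2 m.
Inverse transverse Mercator on WGS84 gives φ = -36.14689989°, λ = 175.50510055°.

lat -36.14690°, lon 175.50510°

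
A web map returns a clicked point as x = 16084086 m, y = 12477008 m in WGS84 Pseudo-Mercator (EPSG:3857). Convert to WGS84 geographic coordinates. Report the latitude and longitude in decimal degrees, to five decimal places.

lat 73.90430°, lon 144.48580°

R = 6378137 m. λ = x/R = 144.48580285°.
φ = 2·arctan(exp(y/R)) − 90° = 2·arctan(7.07251) − 90° = 73.90430070°.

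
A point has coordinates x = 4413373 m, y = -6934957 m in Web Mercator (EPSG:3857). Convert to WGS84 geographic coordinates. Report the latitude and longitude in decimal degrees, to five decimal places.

lat -52.73950°, lon 39.64600°

R = 6378137 m. λ = x/R = 39.64600420°.
φ = 2·arctan(exp(y/R)) − 90° = 2·arctan(0.33713) − 90° = -52.73949952°.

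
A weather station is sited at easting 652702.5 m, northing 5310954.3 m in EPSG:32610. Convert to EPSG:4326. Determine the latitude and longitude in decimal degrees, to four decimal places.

Zone 10N: λ₀ = -123°, k₀ = 0.9996, false easting 500000 m.
Meridian distance M = (N − FN)/k₀ = 5313079.5 m.
Inverse transverse Mercator on WGS84 gives φ = 47.93370032°, λ = -120.95550049°.

lat 47.9337°, lon -120.9555°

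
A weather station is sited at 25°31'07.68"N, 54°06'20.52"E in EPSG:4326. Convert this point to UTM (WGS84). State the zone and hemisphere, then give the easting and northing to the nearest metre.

Longitude 54.1057° lies in the 6° band [54°, 60°), giving zone 40; latitude is north of the equator, so 40N.
Zone 40 central meridian λ₀ = 6×40 − 183 = 57°; Δλ = -2.8943°.
Transverse Mercator on WGS84 with k₀ = 0.9996 gives E = 209097.012 m, N = 2825562.891 m.

Zone 40N: E 209097 m, N 2825563 m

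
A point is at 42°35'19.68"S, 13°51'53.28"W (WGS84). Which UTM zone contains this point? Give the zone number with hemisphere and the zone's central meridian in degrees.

UTM zone = ⌊(λ + 180)/6⌋ + 1; -13.8648° ∈ [-18°, -12°) → zone 28.
Hemisphere: S (φ < 0).
Central meridian λ₀ = 6×28 − 183 = -15°.

Zone 28S, central meridian -15°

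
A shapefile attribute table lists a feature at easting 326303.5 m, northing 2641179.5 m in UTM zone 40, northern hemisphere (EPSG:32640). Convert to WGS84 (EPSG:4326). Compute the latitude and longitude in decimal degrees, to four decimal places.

Zone 40N: λ₀ = 57°, k₀ = 0.9996, false easting 500000 m.
Meridian distance M = (N − FN)/k₀ = 2642236.4 m.
Inverse transverse Mercator on WGS84 gives φ = 23.87270032°, λ = 55.29410046°.

lat 23.8727°, lon 55.2941°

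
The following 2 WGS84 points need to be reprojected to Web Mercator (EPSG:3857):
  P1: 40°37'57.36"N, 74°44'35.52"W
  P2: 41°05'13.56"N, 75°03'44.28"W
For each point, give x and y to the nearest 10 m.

Web Mercator: x = R·λ, y = R·ln tan(π/4+φ/2), R = 6378137 m.
P1 (40.6326°, -74.7432°) → (-8320374.964, 4958300.356) m.
P2 (41.0871°, -75.0623°) → (-8355897.014, 5025197.395) m.

P1: x -8320370 m, y 4958300 m; P2: x -8355900 m, y 5025200 m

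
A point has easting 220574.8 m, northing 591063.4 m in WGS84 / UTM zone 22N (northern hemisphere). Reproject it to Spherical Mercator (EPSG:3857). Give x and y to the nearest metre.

x -5957953 m, y 595554 m

Unproject from UTM 22N (λ₀ = -51°) → φ = 5.34219973°, λ = -53.52120017°.
Web Mercator (R = 6378137 m): x = -5957952.750 m, y = 595554.489 m.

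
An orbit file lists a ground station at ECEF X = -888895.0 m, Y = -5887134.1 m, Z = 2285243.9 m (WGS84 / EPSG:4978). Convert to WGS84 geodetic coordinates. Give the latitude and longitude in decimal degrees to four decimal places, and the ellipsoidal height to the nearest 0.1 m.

λ = atan2(Y, X) = -98.58620004°; p = √(X²+Y²) = 5953862.8 m.
Bowring's method on WGS84 (a = 6378137 m, b = 6356752.314 m) gives φ = 21.12710033°, h = 1988.925 m.

lat 21.1271°, lon -98.5862°, h 1988.9 m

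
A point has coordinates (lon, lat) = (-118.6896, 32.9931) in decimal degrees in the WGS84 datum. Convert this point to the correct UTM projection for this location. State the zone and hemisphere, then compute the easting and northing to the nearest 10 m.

Zone 11N: E 342140 m, N 3651790 m

Longitude -118.6896° lies in the 6° band [-120°, -114°), giving zone 11; latitude is north of the equator, so 11N.
Zone 11 central meridian λ₀ = 6×11 − 183 = -117°; Δλ = -1.6896°.
Transverse Mercator on WGS84 with k₀ = 0.9996 gives E = 342142.938 m, N = 3651789.662 m.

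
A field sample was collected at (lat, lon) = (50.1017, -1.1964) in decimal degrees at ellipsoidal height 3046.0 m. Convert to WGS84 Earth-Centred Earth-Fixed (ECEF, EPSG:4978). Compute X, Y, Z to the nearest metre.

X 4100252 m, Y -85630 m, Z 4872389 m

WGS84: a = 6378137 m, e² = 0.006694380; N(φ) = a/√(1−e²sin²φ) = 6390739.572 m.
X = (N+h)·cosφ·cosλ = 4100251.800 m; Y = (N+h)·cosφ·sinλ = -85630.292 m; Z = (N(1−e²)+h)·sinφ = 4872389.461 m.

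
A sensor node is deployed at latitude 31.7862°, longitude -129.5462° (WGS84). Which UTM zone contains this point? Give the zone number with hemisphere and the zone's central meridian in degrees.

Zone 9N, central meridian -129°

UTM zone = ⌊(λ + 180)/6⌋ + 1; -129.5462° ∈ [-132°, -126°) → zone 9.
Hemisphere: N (φ ≥ 0).
Central meridian λ₀ = 6×9 − 183 = -129°.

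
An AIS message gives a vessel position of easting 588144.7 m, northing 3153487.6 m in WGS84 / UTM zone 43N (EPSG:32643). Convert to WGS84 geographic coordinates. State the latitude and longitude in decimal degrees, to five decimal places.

Zone 43N: λ₀ = 75°, k₀ = 0.9996, false easting 500000 m.
Meridian distance M = (N − FN)/k₀ = 3154749.5 m.
Inverse transverse Mercator on WGS84 gives φ = 28.50509992°, λ = 75.90069984°.

lat 28.50510°, lon 75.90070°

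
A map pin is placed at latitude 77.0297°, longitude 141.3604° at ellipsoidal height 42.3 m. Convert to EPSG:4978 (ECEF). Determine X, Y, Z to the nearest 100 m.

X -1121700 m, Y 896700 m, Z 6193600 m

WGS84: a = 6378137 m, e² = 0.006694380; N(φ) = a/√(1−e²sin²φ) = 6398507.543 m.
X = (N+h)·cosφ·cosλ = -1121744.366 m; Y = (N+h)·cosφ·sinλ = 896746.827 m; Z = (N(1−e²)+h)·sinφ = 6193559.502 m.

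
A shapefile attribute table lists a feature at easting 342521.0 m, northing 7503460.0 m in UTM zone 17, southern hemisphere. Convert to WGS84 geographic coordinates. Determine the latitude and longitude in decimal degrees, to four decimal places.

Zone 17S: λ₀ = -81°, k₀ = 0.9996, false easting 500000 m, false northing 10000000 m.
Meridian distance M = (N − FN)/k₀ = -2497539.0 m.
Inverse transverse Mercator on WGS84 gives φ = -22.56830022°, λ = -82.53169990°.

lat -22.5683°, lon -82.5317°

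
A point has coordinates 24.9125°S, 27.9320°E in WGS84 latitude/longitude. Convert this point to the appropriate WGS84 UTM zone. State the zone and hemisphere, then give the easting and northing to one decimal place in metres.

Zone 35S: E 594117.0 m, N 7244418.5 m

Longitude 27.9320° lies in the 6° band [24°, 30°), giving zone 35; latitude is south of the equator, so 35S.
Zone 35 central meridian λ₀ = 6×35 − 183 = 27°; Δλ = +0.9320°.
Transverse Mercator on WGS84 with k₀ = 0.9996 gives E = 594117.042 m, N = 7244418.483 m.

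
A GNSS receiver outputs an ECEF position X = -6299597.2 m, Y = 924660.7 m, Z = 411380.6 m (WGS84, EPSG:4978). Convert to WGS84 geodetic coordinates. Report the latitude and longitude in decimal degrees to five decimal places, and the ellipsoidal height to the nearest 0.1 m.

λ = atan2(Y, X) = 171.64969990°; p = √(X²+Y²) = 6367096.8 m.
Bowring's method on WGS84 (a = 6378137 m, b = 6356752.314 m) gives φ = 3.72159966°, h = 2325.085 m.

lat 3.72160°, lon 171.64970°, h 2325.1 m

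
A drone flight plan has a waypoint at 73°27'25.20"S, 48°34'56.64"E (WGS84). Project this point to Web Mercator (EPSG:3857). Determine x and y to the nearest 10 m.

x 5408170 m, y -12299790 m

Web Mercator is spherical with R = a = 6378137 m.
x = R·λ = 6378137 × 0.847922839 = 5408168.030 m.
y = R·ln tan(π/4 + φ/2) = 6378137 × -1.928430036 = -12299790.963 m.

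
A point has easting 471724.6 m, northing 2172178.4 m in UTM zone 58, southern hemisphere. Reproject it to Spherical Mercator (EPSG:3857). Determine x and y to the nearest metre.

x 18283002 m, y -11251437 m

Unproject from UTM 58S (λ₀ = 165°) → φ = -70.55389986°, λ = 164.23899937°.
Web Mercator (R = 6378137 m): x = 18283001.778 m, y = -11251437.382 m.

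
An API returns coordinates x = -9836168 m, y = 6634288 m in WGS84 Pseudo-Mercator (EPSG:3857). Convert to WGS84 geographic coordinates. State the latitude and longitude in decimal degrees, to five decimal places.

lat 51.07340°, lon -88.35980°

R = 6378137 m. λ = x/R = -88.35980052°.
φ = 2·arctan(exp(y/R)) − 90° = 2·arctan(2.82967) − 90° = 51.07340216°.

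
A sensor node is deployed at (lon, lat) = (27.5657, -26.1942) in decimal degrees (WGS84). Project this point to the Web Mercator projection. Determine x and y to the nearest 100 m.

Web Mercator is spherical with R = a = 6378137 m.
x = R·λ = 6378137 × 0.481112226 = 3068599.687 m.
y = R·ln tan(π/4 + φ/2) = 6378137 × -0.473986902 = -3023153.394 m.

x 3068600 m, y -3023200 m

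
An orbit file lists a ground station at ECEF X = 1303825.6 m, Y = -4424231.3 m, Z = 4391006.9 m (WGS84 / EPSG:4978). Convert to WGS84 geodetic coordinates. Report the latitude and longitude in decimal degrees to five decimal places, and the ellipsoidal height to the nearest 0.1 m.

lat 43.78390°, lon -73.57970°, h 316.0 m

λ = atan2(Y, X) = -73.57969946°; p = √(X²+Y²) = 4612351.2 m.
Bowring's method on WGS84 (a = 6378137 m, b = 6356752.314 m) gives φ = 43.78390049°, h = 316.006 m.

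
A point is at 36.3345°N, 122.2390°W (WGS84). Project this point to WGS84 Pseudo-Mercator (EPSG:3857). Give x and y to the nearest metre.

x -13607583 m, y 4346746 m

Web Mercator is spherical with R = a = 6378137 m.
x = R·λ = 6378137 × -2.133473024 = -13607583.235 m.
y = R·ln tan(π/4 + φ/2) = 6378137 × 0.681507188 = 4346746.210 m.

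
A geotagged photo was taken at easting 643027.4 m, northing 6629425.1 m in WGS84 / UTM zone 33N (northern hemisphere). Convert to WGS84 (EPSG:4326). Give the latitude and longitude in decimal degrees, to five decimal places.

Zone 33N: λ₀ = 15°, k₀ = 0.9996, false easting 500000 m.
Meridian distance M = (N − FN)/k₀ = 6632077.9 m.
Inverse transverse Mercator on WGS84 gives φ = 59.77789987°, λ = 17.54760078°.

lat 59.77790°, lon 17.54760°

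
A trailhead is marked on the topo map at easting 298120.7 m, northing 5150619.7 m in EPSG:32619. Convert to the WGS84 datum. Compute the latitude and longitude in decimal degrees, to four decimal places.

Zone 19N: λ₀ = -69°, k₀ = 0.9996, false easting 500000 m.
Meridian distance M = (N − FN)/k₀ = 5152680.8 m.
Inverse transverse Mercator on WGS84 gives φ = 46.47890002°, λ = -71.62999944°.

lat 46.4789°, lon -71.6300°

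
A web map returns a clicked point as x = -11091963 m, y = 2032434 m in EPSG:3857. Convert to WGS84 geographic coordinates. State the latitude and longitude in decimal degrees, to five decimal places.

lat 17.95630°, lon -99.64080°

R = 6378137 m. λ = x/R = -99.64079894°.
φ = 2·arctan(exp(y/R)) − 90° = 2·arctan(1.37528) − 90° = 17.95629855°.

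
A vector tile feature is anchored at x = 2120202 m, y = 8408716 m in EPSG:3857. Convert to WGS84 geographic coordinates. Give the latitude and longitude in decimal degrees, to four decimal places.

lat 60.0403°, lon 19.0461°

R = 6378137 m. λ = x/R = 19.04609862°.
φ = 2·arctan(exp(y/R)) − 90° = 2·arctan(3.73731) − 90° = 60.04030130°.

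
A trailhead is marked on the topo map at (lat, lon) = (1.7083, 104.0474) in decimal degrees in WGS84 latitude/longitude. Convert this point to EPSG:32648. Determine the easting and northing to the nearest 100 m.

E 394000 m, N 188800 m

Zone 48 central meridian λ₀ = 6×48 − 183 = 105°; Δλ = -0.9526°.
Transverse Mercator on WGS84 with k₀ = 0.9996 gives E = 394041.361 m, N = 188845.300 m.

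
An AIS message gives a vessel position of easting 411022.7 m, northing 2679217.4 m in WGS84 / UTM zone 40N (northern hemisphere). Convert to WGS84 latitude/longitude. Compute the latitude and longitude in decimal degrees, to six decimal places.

lat 24.223200°, lon 56.123700°

Zone 40N: λ₀ = 57°, k₀ = 0.9996, false easting 500000 m.
Meridian distance M = (N − FN)/k₀ = 2680289.5 m.
Inverse transverse Mercator on WGS84 gives φ = 24.22319971°, λ = 56.12370033°.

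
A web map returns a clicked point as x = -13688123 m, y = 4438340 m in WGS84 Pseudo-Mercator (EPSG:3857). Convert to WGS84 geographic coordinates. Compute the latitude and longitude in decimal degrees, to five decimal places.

lat 36.99450°, lon -122.96250°

R = 6378137 m. λ = x/R = -122.96250102°.
φ = 2·arctan(exp(y/R)) − 90° = 2·arctan(2.00545) − 90° = 36.99449867°.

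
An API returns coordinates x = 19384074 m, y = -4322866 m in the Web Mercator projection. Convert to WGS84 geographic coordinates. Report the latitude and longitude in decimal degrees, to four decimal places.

R = 6378137 m. λ = x/R = 174.13009943°.
φ = 2·arctan(exp(y/R)) − 90° = 2·arctan(0.50775) − 90° = -36.16149755°.

lat -36.1615°, lon 174.1301°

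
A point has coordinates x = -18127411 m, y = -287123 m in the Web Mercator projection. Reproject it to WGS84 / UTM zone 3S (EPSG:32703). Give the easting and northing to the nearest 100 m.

Web Mercator inverse (R = 6378137 m) → φ = -2.57839908°, λ = -162.84130363°.
UTM 3S forward: E = 740024.241 m, N = 9714804.015 m.

E 740000 m, N 9714800 m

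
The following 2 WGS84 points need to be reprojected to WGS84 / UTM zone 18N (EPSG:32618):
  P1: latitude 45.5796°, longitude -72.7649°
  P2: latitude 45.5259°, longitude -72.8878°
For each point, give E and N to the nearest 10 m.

UTM zone 18N: λ₀ = -75°, k₀ = 0.9996.
P1 (45.5796°, -72.7649°) → (674374.154, 5049769.693) m.
P2 (45.5259°, -72.8878°) → (664943.120, 5043543.875) m.

P1: E 674370 m, N 5049770 m; P2: E 664940 m, N 5043540 m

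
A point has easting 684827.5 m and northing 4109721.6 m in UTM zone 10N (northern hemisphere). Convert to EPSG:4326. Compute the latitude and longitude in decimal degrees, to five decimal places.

Zone 10N: λ₀ = -123°, k₀ = 0.9996, false easting 500000 m.
Meridian distance M = (N − FN)/k₀ = 4111366.1 m.
Inverse transverse Mercator on WGS84 gives φ = 37.11559998°, λ = -120.91969959°.

lat 37.11560°, lon -120.91970°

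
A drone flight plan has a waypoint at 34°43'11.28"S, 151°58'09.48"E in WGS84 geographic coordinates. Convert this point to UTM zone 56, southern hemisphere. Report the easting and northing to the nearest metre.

E 405626 m, N 6157546 m

Zone 56 central meridian λ₀ = 6×56 − 183 = 153°; Δλ = -1.0307°.
Transverse Mercator on WGS84 with k₀ = 0.9996 gives E = 405625.629 m, N = 6157545.824 m.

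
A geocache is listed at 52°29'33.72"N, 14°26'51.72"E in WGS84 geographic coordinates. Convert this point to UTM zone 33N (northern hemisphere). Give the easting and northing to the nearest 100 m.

Zone 33 central meridian λ₀ = 6×33 − 183 = 15°; Δλ = -0.5523°.
Transverse Mercator on WGS84 with k₀ = 0.9996 gives E = 462502.121 m, N = 5815983.381 m.

E 462500 m, N 5816000 m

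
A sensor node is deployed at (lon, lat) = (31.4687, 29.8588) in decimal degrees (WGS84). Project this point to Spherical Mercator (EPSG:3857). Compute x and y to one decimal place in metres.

x 3503079.7 m, y 3485412.8 m

Web Mercator is spherical with R = a = 6378137 m.
x = R·λ = 6378137 × 0.549232426 = 3503079.660 m.
y = R·ln tan(π/4 + φ/2) = 6378137 × 0.546462514 = 3485412.782 m.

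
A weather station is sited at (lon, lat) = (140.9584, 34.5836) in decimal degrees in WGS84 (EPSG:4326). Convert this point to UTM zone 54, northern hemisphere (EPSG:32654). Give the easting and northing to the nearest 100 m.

Zone 54 central meridian λ₀ = 6×54 − 183 = 141°; Δλ = -0.0416°.
Transverse Mercator on WGS84 with k₀ = 0.9996 gives E = 496184.801 m, N = 3826868.258 m.

E 496200 m, N 3826900 m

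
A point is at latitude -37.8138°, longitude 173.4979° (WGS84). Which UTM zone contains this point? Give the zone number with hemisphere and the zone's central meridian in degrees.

Zone 59S, central meridian 171°

UTM zone = ⌊(λ + 180)/6⌋ + 1; 173.4979° ∈ [168°, 174°) → zone 59.
Hemisphere: S (φ < 0).
Central meridian λ₀ = 6×59 − 183 = 171°.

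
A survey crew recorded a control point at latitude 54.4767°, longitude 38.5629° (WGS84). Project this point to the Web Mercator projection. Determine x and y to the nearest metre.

Web Mercator is spherical with R = a = 6378137 m.
x = R·λ = 6378137 × 0.673049574 = 4292802.392 m.
y = R·ln tan(π/4 + φ/2) = 6378137 × 1.138413855 = 7260959.532 m.

x 4292802 m, y 7260960 m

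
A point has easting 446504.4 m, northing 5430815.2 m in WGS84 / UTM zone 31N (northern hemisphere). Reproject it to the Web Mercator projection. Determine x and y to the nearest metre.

x 252495 m, y 6279597 m

Unproject from UTM 31N (λ₀ = 3°) → φ = 49.02789957°, λ = 2.26819993°.
Web Mercator (R = 6378137 m): x = 252494.861 m, y = 6279596.694 m.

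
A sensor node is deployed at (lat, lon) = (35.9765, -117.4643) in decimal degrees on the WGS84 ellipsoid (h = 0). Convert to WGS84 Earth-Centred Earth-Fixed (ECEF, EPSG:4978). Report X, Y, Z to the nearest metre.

X -2383244 m, Y -4585142 m, Z 3726082 m

WGS84: a = 6378137 m, e² = 0.006694380; N(φ) = a/√(1−e²sin²φ) = 6385517.305 m.
X = (N+h)·cosφ·cosλ = -2383243.820 m; Y = (N+h)·cosφ·sinλ = -4585141.837 m; Z = (N(1−e²)+h)·sinφ = 3726081.824 m.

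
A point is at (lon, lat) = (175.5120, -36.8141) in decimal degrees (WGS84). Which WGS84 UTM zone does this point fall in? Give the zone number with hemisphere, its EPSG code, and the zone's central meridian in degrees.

UTM zone = ⌊(λ + 180)/6⌋ + 1; 175.5120° ∈ [174°, 180°) → zone 60.
Hemisphere: S (φ < 0).
Central meridian λ₀ = 6×60 − 183 = 177°.
EPSG code: 32760.

Zone 60S (EPSG:32760), central meridian 177°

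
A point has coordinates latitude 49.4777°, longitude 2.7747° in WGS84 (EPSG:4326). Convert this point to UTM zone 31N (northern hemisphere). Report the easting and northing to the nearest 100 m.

Zone 31 central meridian λ₀ = 6×31 − 183 = 3°; Δλ = -0.2253°.
Transverse Mercator on WGS84 with k₀ = 0.9996 gives E = 483679.167 m, N = 5480586.023 m.

E 483700 m, N 5480600 m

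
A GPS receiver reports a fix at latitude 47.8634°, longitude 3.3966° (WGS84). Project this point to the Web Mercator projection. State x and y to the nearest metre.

Web Mercator is spherical with R = a = 6378137 m.
x = R·λ = 6378137 × 0.059281853 = 378107.782 m.
y = R·ln tan(π/4 + φ/2) = 6378137 × 0.953908559 = 6084159.474 m.

x 378108 m, y 6084159 m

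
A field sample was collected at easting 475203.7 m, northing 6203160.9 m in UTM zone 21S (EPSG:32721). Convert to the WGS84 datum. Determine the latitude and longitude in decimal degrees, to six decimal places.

Zone 21S: λ₀ = -57°, k₀ = 0.9996, false easting 500000 m, false northing 10000000 m.
Meridian distance M = (N − FN)/k₀ = -3798358.4 m.
Inverse transverse Mercator on WGS84 gives φ = -34.31249987°, λ = -57.26950035°.

lat -34.312500°, lon -57.269500°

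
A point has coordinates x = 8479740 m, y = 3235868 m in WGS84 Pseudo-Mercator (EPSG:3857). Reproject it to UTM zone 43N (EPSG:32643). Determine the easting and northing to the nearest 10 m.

E 615620 m, N 3086240 m

Web Mercator inverse (R = 6378137 m) → φ = 27.89599932°, λ = 76.17480047°.
UTM 43N forward: E = 615624.644 m, N = 3086236.427 m.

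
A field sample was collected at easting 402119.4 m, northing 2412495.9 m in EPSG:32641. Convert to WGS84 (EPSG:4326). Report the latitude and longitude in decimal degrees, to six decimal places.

Zone 41N: λ₀ = 63°, k₀ = 0.9996, false easting 500000 m.
Meridian distance M = (N − FN)/k₀ = 2413461.3 m.
Inverse transverse Mercator on WGS84 gives φ = 21.81359981°, λ = 62.05300016°.

lat 21.813600°, lon 62.053000°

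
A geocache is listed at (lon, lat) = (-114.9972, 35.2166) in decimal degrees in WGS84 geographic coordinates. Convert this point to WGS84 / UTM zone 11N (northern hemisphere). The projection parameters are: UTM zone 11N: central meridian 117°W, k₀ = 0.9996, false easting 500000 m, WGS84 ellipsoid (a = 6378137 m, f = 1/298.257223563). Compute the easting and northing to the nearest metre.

E 682288 m, N 3898901 m

Zone 11 central meridian λ₀ = 6×11 − 183 = -117°; Δλ = +2.0028°.
Transverse Mercator on WGS84 with k₀ = 0.9996 gives E = 682288.451 m, N = 3898901.312 m.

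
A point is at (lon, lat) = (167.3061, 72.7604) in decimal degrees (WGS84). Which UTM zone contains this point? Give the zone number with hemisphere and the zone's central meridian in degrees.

Zone 58N, central meridian 165°

UTM zone = ⌊(λ + 180)/6⌋ + 1; 167.3061° ∈ [162°, 168°) → zone 58.
Hemisphere: N (φ ≥ 0).
Central meridian λ₀ = 6×58 − 183 = 165°.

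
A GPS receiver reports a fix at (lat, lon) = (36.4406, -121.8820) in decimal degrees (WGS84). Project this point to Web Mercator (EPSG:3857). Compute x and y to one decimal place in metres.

x -13567842.2 m, y 4361417.8 m

Web Mercator is spherical with R = a = 6378137 m.
x = R·λ = 6378137 × -2.127242199 = -13567842.177 m.
y = R·ln tan(π/4 + φ/2) = 6378137 × 0.683807489 = 4361417.848 m.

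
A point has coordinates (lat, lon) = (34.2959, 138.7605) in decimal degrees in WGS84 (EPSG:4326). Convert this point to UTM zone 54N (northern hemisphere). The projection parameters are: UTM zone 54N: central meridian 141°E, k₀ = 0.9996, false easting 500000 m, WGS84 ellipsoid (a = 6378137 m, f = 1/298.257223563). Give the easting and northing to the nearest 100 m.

Zone 54 central meridian λ₀ = 6×54 − 183 = 141°; Δλ = -2.2395°.
Transverse Mercator on WGS84 with k₀ = 0.9996 gives E = 293887.577 m, N = 3797235.978 m.

E 293900 m, N 3797200 m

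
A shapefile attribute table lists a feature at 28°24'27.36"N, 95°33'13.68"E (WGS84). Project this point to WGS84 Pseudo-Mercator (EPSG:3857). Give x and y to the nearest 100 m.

Web Mercator is spherical with R = a = 6378137 m.
x = R·λ = 6378137 × 1.667728423 = 10637000.359 m.
y = R·ln tan(π/4 + φ/2) = 6378137 × 0.517464692 = 3300460.697 m.

x 10637000 m, y 3300500 m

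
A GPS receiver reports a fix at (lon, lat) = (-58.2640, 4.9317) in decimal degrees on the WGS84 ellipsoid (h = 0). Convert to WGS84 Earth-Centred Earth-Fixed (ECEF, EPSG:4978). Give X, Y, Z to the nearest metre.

WGS84: a = 6378137 m, e² = 0.006694380; N(φ) = a/√(1−e²sin²φ) = 6378294.785 m.
X = (N+h)·cosφ·cosλ = 3342601.464 m; Y = (N+h)·cosφ·sinλ = -5404534.555 m; Z = (N(1−e²)+h)·sinφ = 544659.519 m.

X 3342601 m, Y -5404535 m, Z 544660 m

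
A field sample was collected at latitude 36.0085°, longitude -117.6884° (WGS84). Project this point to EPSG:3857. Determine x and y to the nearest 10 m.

Web Mercator is spherical with R = a = 6378137 m.
x = R·λ = 6378137 × -2.054050071 = -13101012.760 m.
y = R·ln tan(π/4 + φ/2) = 6378137 × 0.674458862 = 4301791.022 m.

x -13101010 m, y 4301790 m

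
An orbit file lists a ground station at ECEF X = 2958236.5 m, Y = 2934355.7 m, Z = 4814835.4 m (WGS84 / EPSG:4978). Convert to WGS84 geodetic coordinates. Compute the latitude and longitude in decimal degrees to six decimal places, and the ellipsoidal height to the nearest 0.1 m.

lat 49.317600°, lon 44.767800°, h 1553.2 m

λ = atan2(Y, X) = 44.76779972°; p = √(X²+Y²) = 4166726.1 m.
Bowring's method on WGS84 (a = 6378137 m, b = 6356752.314 m) gives φ = 49.31759991°, h = 1553.240 m.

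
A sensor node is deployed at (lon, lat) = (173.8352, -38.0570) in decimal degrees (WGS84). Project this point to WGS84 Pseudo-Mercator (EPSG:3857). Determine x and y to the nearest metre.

x 19351246 m, y -4587481 m

Web Mercator is spherical with R = a = 6378137 m.
x = R·λ = 6378137 × 3.033996596 = 19351245.946 m.
y = R·ln tan(π/4 + φ/2) = 6378137 × -0.719250956 = -4587481.133 m.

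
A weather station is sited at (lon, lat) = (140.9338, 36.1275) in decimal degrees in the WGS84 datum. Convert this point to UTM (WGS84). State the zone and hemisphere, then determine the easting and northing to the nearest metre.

Longitude 140.9338° lies in the 6° band [138°, 144°), giving zone 54; latitude is north of the equator, so 54N.
Zone 54 central meridian λ₀ = 6×54 − 183 = 141°; Δλ = -0.0662°.
Transverse Mercator on WGS84 with k₀ = 0.9996 gives E = 494043.170 m, N = 3998092.247 m.

Zone 54N: E 494043 m, N 3998092 m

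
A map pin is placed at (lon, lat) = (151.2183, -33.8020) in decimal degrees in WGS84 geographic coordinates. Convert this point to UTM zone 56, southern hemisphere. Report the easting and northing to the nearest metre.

Zone 56 central meridian λ₀ = 6×56 − 183 = 153°; Δλ = -1.7817°.
Transverse Mercator on WGS84 with k₀ = 0.9996 gives E = 335072.887 m, N = 6258370.640 m.

E 335073 m, N 6258371 m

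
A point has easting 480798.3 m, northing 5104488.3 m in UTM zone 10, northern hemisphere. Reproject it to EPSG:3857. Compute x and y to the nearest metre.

x -13719949 m, y 5795377 m

Unproject from UTM 10N (λ₀ = -123°) → φ = 46.09370019°, λ = -123.24840011°.
Web Mercator (R = 6378137 m): x = -13719949.141 m, y = 5795377.476 m.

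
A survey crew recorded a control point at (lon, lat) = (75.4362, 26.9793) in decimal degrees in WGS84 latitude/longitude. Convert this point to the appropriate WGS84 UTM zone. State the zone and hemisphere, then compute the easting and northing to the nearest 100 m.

Zone 43N: E 543300 m, N 2984200 m

Longitude 75.4362° lies in the 6° band [72°, 78°), giving zone 43; latitude is north of the equator, so 43N.
Zone 43 central meridian λ₀ = 6×43 − 183 = 75°; Δλ = +0.4362°.
Transverse Mercator on WGS84 with k₀ = 0.9996 gives E = 543285.834 m, N = 2984217.283 m.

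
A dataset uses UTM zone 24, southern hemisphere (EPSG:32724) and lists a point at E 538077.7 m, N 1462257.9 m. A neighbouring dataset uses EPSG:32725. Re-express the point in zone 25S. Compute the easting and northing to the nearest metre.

E 386547 m, N 1458410 m

UTM 24S → geographic: φ = -76.91469996°, λ = -37.49320042°.
UTM 25S (λ₀ = -33°) forward: E = 386546.929 m, N = 1458410.127 m.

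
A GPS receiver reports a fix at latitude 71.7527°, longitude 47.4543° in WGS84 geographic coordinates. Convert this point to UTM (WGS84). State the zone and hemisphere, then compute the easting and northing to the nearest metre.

Longitude 47.4543° lies in the 6° band [42°, 48°), giving zone 38; latitude is north of the equator, so 38N.
Zone 38 central meridian λ₀ = 6×38 − 183 = 45°; Δλ = +2.4543°.
Transverse Mercator on WGS84 with k₀ = 0.9996 gives E = 585751.739 m, N = 7963093.196 m.

Zone 38N: E 585752 m, N 7963093 m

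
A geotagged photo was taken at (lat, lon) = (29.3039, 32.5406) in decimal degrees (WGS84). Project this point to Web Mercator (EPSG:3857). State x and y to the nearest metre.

x 3622403 m, y 3414383 m

Web Mercator is spherical with R = a = 6378137 m.
x = R·λ = 6378137 × 0.567940611 = 3622403.022 m.
y = R·ln tan(π/4 + φ/2) = 6378137 × 0.535326044 = 3414382.850 m.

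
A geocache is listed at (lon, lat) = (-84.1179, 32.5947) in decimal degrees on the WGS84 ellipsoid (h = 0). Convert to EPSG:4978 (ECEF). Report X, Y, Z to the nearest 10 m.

WGS84: a = 6378137 m, e² = 0.006694380; N(φ) = a/√(1−e²sin²φ) = 6384341.260 m.
X = (N+h)·cosφ·cosλ = 551231.189 m; Y = (N+h)·cosφ·sinλ = -5350501.626 m; Z = (N(1−e²)+h)·sinφ = 3416175.708 m.

X 551230 m, Y -5350500 m, Z 3416180 m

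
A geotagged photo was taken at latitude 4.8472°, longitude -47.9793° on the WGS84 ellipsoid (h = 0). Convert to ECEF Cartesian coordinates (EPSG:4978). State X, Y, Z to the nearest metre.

WGS84: a = 6378137 m, e² = 0.006694380; N(φ) = a/√(1−e²sin²φ) = 6378289.437 m.
X = (N+h)·cosφ·cosλ = 4254350.955 m; Y = (N+h)·cosφ·sinλ = -4721503.905 m; Z = (N(1−e²)+h)·sinφ = 535349.315 m.

X 4254351 m, Y -4721504 m, Z 535349 m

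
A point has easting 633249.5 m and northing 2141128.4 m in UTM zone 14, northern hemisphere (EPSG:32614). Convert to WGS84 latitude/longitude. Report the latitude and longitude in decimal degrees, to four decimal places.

lat 19.3598°, lon -97.7313°

Zone 14N: λ₀ = -99°, k₀ = 0.9996, false easting 500000 m.
Meridian distance M = (N − FN)/k₀ = 2141985.2 m.
Inverse transverse Mercator on WGS84 gives φ = 19.35979988°, λ = -97.73129973°.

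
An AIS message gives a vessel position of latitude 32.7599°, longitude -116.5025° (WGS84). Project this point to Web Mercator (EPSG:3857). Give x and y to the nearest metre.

Web Mercator is spherical with R = a = 6378137 m.
x = R·λ = 6378137 × -2.033352212 = -12968998.976 m.
y = R·ln tan(π/4 + φ/2) = 6378137 × 0.605737678 = 3863477.897 m.

x -12968999 m, y 3863478 m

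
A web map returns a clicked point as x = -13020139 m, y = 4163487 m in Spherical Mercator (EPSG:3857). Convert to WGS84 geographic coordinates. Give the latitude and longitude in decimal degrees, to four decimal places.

lat 34.9971°, lon -116.9619°

R = 6378137 m. λ = x/R = -116.96189865°.
φ = 2·arctan(exp(y/R)) − 90° = 2·arctan(1.92086) − 90° = 34.99709961°.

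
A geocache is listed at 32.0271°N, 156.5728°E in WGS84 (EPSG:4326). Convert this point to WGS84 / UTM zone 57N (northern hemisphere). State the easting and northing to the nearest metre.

Zone 57 central meridian λ₀ = 6×57 − 183 = 159°; Δλ = -2.4272°.
Transverse Mercator on WGS84 with k₀ = 0.9996 gives E = 270775.220 m, N = 3546015.334 m.

E 270775 m, N 3546015 m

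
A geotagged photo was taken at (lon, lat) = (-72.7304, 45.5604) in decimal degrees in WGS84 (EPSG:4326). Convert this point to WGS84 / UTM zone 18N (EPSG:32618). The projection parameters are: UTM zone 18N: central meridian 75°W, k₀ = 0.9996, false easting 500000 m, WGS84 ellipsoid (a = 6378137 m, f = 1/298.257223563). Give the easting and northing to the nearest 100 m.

Zone 18 central meridian λ₀ = 6×18 − 183 = -75°; Δλ = +2.2696°.
Transverse Mercator on WGS84 with k₀ = 0.9996 gives E = 677126.058 m, N = 5047712.243 m.

E 677100 m, N 5047700 m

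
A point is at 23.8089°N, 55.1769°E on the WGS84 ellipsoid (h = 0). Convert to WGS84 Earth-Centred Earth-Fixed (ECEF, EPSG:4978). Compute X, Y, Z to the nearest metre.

X 3334057 m, Y 4792955 m, Z 2558933 m

WGS84: a = 6378137 m, e² = 0.006694380; N(φ) = a/√(1−e²sin²φ) = 6381618.931 m.
X = (N+h)·cosφ·cosλ = 3334057.422 m; Y = (N+h)·cosφ·sinλ = 4792955.427 m; Z = (N(1−e²)+h)·sinφ = 2558933.334 m.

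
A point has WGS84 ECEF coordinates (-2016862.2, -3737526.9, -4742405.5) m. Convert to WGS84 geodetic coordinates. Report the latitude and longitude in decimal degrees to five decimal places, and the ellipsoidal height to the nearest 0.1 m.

lat -48.34570°, lon -118.35240°, h -141.4 m

λ = atan2(Y, X) = -118.35239962°; p = √(X²+Y²) = 4246980.2 m.
Bowring's method on WGS84 (a = 6378137 m, b = 6356752.314 m) gives φ = -48.34570011°, h = -141.405 m.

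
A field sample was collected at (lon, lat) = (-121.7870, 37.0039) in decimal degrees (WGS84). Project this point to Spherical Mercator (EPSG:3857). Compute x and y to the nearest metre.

Web Mercator is spherical with R = a = 6378137 m.
x = R·λ = 6378137 × -2.125584136 = -13557266.825 m.
y = R·ln tan(π/4 + φ/2) = 6378137 × 0.696073228 = 4439650.411 m.

x -13557267 m, y 4439650 m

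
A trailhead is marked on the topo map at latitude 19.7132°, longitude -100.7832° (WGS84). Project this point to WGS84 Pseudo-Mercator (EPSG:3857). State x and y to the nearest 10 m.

x -11219130 m, y 2239090 m

Web Mercator is spherical with R = a = 6378137 m.
x = R·λ = 6378137 × -1.758998671 = -11219134.505 m.
y = R·ln tan(π/4 + φ/2) = 6378137 × 0.351056476 = 2239086.301 m.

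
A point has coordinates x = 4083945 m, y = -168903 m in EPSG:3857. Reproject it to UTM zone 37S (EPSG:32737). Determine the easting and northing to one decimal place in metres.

Web Mercator inverse (R = 6378137 m) → φ = -1.51710416°, λ = 36.68670213°.
UTM 37S forward: E = 242607.181 m, N = 9832176.389 m.

E 242607.2 m, N 9832176.4 m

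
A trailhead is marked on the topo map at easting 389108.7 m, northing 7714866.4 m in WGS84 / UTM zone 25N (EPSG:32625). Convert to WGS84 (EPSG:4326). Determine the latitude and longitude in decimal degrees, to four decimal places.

lat 69.5195°, lon -35.8407°

Zone 25N: λ₀ = -33°, k₀ = 0.9996, false easting 500000 m.
Meridian distance M = (N − FN)/k₀ = 7717953.6 m.
Inverse transverse Mercator on WGS84 gives φ = 69.51950034°, λ = -35.84069877°.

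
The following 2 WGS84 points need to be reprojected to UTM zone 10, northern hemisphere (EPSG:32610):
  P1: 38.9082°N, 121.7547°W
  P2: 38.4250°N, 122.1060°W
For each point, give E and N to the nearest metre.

P1: E 607974 m, N 4307327 m; P2: E 578036 m, N 4253350 m

UTM zone 10N: λ₀ = -123°, k₀ = 0.9996.
P1 (38.9082°, -121.7547°) → (607973.726, 4307326.555) m.
P2 (38.4250°, -122.1060°) → (578036.395, 4253349.750) m.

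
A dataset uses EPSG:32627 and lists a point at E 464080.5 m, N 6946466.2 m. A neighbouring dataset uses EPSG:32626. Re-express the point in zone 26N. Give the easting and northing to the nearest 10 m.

UTM 27N → geographic: φ = 62.64709994°, λ = -21.70070027°.
UTM 26N (λ₀ = -27°) forward: E = 771434.124 m, N = 6957431.494 m.

E 771430 m, N 6957430 m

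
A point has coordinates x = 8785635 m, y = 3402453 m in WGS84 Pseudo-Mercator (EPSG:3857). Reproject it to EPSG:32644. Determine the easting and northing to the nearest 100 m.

Web Mercator inverse (R = 6378137 m) → φ = 29.21040319°, λ = 78.92270201°.
UTM 44N forward: E = 298059.079 m, N = 3233083.866 m.

E 298100 m, N 3233100 m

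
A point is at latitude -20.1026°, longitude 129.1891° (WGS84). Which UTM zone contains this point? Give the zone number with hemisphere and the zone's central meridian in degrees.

Zone 52S, central meridian 129°

UTM zone = ⌊(λ + 180)/6⌋ + 1; 129.1891° ∈ [126°, 132°) → zone 52.
Hemisphere: S (φ < 0).
Central meridian λ₀ = 6×52 − 183 = 129°.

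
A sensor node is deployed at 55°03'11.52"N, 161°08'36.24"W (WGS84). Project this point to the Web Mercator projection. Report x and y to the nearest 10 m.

x -17938400 m, y 7372200 m

Web Mercator is spherical with R = a = 6378137 m.
x = R·λ = 6378137 × -2.812482898 = -17938401.233 m.
y = R·ln tan(π/4 + φ/2) = 6378137 × 1.155854445 = 7372198.002 m.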